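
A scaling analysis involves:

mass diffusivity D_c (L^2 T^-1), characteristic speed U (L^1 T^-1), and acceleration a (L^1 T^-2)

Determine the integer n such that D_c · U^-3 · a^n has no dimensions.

1

Balance the L exponent: (1)·n from a, plus (2) − 3·(1) = -1 from the rest, must sum to zero.
n − 1 = 0, so n = 1.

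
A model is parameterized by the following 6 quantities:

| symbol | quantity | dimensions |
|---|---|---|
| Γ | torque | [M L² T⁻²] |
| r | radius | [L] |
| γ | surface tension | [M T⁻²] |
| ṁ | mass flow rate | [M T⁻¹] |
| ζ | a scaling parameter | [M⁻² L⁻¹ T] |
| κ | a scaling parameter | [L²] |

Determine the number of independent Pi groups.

3

There are 6 variables and 3 base dimensions (M, L, T).
The dimension matrix has rank 3.
Independent dimensionless groups: 6 − 3 = 3.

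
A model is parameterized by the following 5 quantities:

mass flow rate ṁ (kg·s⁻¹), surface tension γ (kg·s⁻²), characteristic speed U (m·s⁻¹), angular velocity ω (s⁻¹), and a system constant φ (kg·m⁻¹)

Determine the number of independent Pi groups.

2

There are 5 variables and 3 base dimensions (M, L, T).
The dimension matrix has rank 3.
Independent dimensionless groups: 5 − 3 = 2.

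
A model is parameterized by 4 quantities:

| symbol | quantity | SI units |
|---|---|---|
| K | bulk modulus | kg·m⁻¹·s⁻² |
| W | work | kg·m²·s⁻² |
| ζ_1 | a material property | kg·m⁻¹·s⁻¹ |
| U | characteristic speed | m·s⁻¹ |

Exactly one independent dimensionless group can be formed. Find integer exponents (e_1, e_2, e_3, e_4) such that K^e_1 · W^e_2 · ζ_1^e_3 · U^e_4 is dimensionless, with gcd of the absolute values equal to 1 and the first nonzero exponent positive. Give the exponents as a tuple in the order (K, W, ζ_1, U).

(2, 1, -3, -3)

M: e_1·(1) + e_2·(1) + e_3·(1) + e_4·(0) = 0
L: e_1·(-1) + e_2·(2) + e_3·(-1) + e_4·(1) = 0
T: e_1·(-2) + e_2·(-2) + e_3·(-1) + e_4·(-1) = 0
Solving this homogeneous linear system for the smallest-integer solution (first nonzero entry positive) gives (2, 1, -3, -3).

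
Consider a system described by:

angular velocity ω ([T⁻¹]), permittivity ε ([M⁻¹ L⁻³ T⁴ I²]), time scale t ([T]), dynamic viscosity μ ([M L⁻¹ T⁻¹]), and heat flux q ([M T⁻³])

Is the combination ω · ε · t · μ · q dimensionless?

no

Sum the exponent of each base dimension across the product:
  M: [ω]_M + [ε]_M + [t]_M + [μ]_M + [q]_M = (0) + (-1) + (0) + (1) + (1) = 1
  L: [ω]_L + [ε]_L + [t]_L + [μ]_L + [q]_L = (0) + (-3) + (0) + (-1) + (0) = -4
  T: [ω]_T + [ε]_T + [t]_T + [μ]_T + [q]_T = (-1) + (4) + (1) + (-1) + (-3) = 0
  I: [ω]_I + [ε]_I + [t]_I + [μ]_I + [q]_I = (0) + (2) + (0) + (0) + (0) = 2
Net dimensions [M L⁻⁴ I²] ≠ [1] — not dimensionless.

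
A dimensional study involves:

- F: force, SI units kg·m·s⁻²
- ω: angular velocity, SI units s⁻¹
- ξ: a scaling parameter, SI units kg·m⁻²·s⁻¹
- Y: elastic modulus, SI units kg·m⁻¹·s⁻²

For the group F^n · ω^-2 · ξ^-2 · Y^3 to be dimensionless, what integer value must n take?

-1

Balance the M exponent: (1)·n from F, plus −2·(0) − 2·(1) + 3·(1) = 1 from the rest, must sum to zero.
n + 1 = 0, so n = -1.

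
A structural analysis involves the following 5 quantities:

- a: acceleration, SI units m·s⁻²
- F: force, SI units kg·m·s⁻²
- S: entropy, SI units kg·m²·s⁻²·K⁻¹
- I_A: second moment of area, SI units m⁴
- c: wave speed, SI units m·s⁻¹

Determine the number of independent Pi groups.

There are 5 variables and 4 base dimensions (M, L, T, Θ).
The dimension matrix has rank 4.
Independent dimensionless groups: 5 − 4 = 1.

1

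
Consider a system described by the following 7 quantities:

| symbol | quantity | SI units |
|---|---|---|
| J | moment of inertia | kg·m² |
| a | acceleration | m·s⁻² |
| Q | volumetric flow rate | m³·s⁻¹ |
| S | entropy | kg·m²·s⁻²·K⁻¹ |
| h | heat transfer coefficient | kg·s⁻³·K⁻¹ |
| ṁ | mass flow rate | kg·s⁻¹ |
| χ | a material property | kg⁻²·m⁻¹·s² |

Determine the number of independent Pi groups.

3

There are 7 variables and 4 base dimensions (M, L, T, Θ).
The dimension matrix has rank 4.
Independent dimensionless groups: 7 − 4 = 3.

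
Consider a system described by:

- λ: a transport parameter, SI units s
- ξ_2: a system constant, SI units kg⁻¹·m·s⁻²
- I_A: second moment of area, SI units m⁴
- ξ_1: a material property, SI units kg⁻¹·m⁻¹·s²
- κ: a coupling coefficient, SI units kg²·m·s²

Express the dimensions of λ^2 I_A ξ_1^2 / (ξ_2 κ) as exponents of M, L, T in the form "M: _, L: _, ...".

Collect each base-dimension exponent across the product:
  M: 2·(0) − (-1) + (0) + 2·(-1) − (2) = -3
  L: 2·(0) − (1) + (4) + 2·(-1) − (1) = 0
  T: 2·(1) − (-2) + (0) + 2·(2) − (2) = 6
So the dimensions are [M⁻³ T⁶].

M: -3, L: 0, T: 6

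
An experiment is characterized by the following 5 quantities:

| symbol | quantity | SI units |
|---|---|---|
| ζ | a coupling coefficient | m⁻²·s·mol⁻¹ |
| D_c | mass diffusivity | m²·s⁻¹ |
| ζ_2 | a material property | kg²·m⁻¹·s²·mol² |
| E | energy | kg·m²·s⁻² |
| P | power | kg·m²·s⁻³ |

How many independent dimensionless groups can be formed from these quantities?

1

There are 5 variables and 4 base dimensions (M, L, T, N).
The dimension matrix has rank 4.
Independent dimensionless groups: 5 − 4 = 1.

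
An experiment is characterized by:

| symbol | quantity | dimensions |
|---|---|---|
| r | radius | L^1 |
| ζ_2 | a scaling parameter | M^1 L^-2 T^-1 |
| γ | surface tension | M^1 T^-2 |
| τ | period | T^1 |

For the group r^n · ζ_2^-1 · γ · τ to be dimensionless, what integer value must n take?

Balance the L exponent: (1)·n from r, plus −(-2) + (0) + (0) = 2 from the rest, must sum to zero.
n + 2 = 0, so n = -2.

-2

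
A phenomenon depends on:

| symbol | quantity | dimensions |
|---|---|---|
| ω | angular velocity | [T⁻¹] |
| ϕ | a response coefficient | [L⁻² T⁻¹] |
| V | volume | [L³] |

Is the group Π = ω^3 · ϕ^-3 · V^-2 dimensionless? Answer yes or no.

Sum the exponent of each base dimension across the product:
  L: 3·[ω]_L − 3·[ϕ]_L − 2·[V]_L = 3·(0) − 3·(-2) − 2·(3) = 0
  T: 3·[ω]_T − 3·[ϕ]_T − 2·[V]_T = 3·(-1) − 3·(-1) − 2·(0) = 0
All base exponents vanish — dimensionless.

yes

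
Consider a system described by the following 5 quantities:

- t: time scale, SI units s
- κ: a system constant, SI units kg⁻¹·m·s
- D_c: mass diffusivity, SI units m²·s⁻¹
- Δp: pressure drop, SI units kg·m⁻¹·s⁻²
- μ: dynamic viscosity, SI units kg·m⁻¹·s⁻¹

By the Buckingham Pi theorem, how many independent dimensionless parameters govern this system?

There are 5 variables and 3 base dimensions (M, L, T).
The dimension matrix has rank 3.
Independent dimensionless groups: 5 − 3 = 2.

2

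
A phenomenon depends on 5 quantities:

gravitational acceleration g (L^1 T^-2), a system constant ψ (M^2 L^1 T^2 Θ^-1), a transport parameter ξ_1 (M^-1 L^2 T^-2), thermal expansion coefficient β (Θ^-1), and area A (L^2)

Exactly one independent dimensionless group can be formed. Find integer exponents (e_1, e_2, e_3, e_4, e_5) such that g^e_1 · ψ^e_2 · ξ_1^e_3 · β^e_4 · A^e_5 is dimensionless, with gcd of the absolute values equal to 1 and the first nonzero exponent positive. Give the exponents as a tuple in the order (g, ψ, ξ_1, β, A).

M: e_1·(0) + e_2·(2) + e_3·(-1) + e_4·(0) + e_5·(0) = 0
L: e_1·(1) + e_2·(1) + e_3·(2) + e_4·(0) + e_5·(2) = 0
T: e_1·(-2) + e_2·(2) + e_3·(-2) + e_4·(0) + e_5·(0) = 0
Θ: e_1·(0) + e_2·(-1) + e_3·(0) + e_4·(-1) + e_5·(0) = 0
Solving this homogeneous linear system for the smallest-integer solution (first nonzero entry positive) gives (1, -1, -2, 1, 2).

(1, -1, -2, 1, 2)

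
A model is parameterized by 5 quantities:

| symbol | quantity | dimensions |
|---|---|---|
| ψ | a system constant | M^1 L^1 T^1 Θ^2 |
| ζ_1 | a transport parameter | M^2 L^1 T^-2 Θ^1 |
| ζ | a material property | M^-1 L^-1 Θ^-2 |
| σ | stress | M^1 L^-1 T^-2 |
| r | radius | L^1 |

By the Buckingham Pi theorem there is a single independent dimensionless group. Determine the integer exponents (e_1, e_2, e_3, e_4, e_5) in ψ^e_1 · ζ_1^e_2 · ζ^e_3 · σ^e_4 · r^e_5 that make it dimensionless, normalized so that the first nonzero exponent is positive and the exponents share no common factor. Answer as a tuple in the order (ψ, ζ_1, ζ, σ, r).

M: e_1·(1) + e_2·(2) + e_3·(-1) + e_4·(1) + e_5·(0) = 0
L: e_1·(1) + e_2·(1) + e_3·(-1) + e_4·(-1) + e_5·(1) = 0
T: e_1·(1) + e_2·(-2) + e_3·(0) + e_4·(-2) + e_5·(0) = 0
Θ: e_1·(2) + e_2·(1) + e_3·(-2) + e_4·(0) + e_5·(0) = 0
Solving this homogeneous linear system for the smallest-integer solution (first nonzero entry positive) gives (2, -2, 1, 3, 4).

(2, -2, 1, 3, 4)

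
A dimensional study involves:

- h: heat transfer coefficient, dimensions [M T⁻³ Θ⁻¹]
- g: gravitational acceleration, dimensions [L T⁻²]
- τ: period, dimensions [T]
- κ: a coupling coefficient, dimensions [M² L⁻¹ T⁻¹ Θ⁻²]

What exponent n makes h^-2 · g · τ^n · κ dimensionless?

-3

Balance the T exponent: (1)·n from τ, plus −2·(-3) + (-2) + (-1) = 3 from the rest, must sum to zero.
n + 3 = 0, so n = -3.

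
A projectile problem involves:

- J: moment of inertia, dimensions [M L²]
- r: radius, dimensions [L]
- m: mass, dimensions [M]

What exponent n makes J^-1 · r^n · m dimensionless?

2

Balance the L exponent: (1)·n from r, plus −(2) + (0) = -2 from the rest, must sum to zero.
n − 2 = 0, so n = 2.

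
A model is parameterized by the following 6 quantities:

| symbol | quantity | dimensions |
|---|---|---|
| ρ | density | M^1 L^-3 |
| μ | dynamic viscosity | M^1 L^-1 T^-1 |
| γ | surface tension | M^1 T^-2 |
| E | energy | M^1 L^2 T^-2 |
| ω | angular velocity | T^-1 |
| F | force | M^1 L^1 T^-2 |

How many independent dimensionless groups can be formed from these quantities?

There are 6 variables and 3 base dimensions (M, L, T).
The dimension matrix has rank 3.
Independent dimensionless groups: 6 − 3 = 3.

3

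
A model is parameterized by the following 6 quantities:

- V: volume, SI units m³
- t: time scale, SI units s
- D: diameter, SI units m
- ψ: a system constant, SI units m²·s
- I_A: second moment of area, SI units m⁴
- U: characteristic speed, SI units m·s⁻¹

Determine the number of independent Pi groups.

4

There are 6 variables and 2 base dimensions (L, T).
The dimension matrix has rank 2.
Independent dimensionless groups: 6 − 2 = 4.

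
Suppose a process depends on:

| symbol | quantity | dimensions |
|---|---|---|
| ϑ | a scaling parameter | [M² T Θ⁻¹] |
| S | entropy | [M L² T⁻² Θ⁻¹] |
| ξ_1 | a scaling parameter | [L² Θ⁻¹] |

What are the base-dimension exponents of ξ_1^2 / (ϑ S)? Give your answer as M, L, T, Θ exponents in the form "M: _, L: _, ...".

Collect each base-dimension exponent across the product:
  M: −(2) − (1) + 2·(0) = -3
  L: −(0) − (2) + 2·(2) = 2
  T: −(1) − (-2) + 2·(0) = 1
  Θ: −(-1) − (-1) + 2·(-1) = 0
So the dimensions are [M⁻³ L² T].

M: -3, L: 2, T: 1, Θ: 0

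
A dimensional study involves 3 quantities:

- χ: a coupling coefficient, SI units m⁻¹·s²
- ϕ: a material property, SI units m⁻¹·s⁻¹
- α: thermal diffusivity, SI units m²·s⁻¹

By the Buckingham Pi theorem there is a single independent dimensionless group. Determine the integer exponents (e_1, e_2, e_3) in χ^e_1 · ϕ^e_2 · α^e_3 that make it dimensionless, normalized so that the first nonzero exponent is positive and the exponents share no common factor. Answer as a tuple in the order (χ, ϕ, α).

(1, 1, 1)

L: e_1·(-1) + e_2·(-1) + e_3·(2) = 0
T: e_1·(2) + e_2·(-1) + e_3·(-1) = 0
Solving this homogeneous linear system for the smallest-integer solution (first nonzero entry positive) gives (1, 1, 1).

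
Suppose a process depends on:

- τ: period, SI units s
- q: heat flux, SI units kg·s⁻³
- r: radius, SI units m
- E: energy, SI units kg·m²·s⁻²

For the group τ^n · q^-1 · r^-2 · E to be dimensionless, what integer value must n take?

-1

Balance the T exponent: (1)·n from τ, plus −(-3) − 2·(0) + (-2) = 1 from the rest, must sum to zero.
n + 1 = 0, so n = -1.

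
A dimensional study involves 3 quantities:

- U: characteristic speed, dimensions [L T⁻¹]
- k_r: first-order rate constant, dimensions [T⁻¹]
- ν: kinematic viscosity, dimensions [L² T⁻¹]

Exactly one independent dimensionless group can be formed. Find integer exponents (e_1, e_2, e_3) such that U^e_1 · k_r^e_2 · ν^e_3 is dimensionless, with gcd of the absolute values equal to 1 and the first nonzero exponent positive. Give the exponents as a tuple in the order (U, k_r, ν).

L: e_1·(1) + e_2·(0) + e_3·(2) = 0
T: e_1·(-1) + e_2·(-1) + e_3·(-1) = 0
Solving this homogeneous linear system for the smallest-integer solution (first nonzero entry positive) gives (2, -1, -1).

(2, -1, -1)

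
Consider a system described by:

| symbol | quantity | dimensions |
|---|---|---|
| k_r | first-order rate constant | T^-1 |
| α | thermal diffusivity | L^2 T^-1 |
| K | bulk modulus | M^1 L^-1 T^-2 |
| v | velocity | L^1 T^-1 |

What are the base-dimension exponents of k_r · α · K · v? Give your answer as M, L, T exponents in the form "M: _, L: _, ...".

M: 1, L: 2, T: -5

Collect each base-dimension exponent across the product:
  M: (0) + (0) + (1) + (0) = 1
  L: (0) + (2) + (-1) + (1) = 2
  T: (-1) + (-1) + (-2) + (-1) = -5
So the dimensions are [M L² T⁻⁵].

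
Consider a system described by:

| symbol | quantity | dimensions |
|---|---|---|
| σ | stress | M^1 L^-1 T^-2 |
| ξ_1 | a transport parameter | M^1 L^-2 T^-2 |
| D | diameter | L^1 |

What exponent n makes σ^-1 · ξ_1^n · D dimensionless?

1

Balance the M exponent: (1)·n from ξ_1, plus −(1) + (0) = -1 from the rest, must sum to zero.
n − 1 = 0, so n = 1.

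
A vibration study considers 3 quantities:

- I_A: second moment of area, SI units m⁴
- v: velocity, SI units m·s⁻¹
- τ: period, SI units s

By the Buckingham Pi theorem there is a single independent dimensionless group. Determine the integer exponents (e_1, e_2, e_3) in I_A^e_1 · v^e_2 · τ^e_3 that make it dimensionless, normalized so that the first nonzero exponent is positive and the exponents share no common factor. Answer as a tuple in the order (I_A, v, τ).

L: e_1·(4) + e_2·(1) + e_3·(0) = 0
T: e_1·(0) + e_2·(-1) + e_3·(1) = 0
Solving this homogeneous linear system for the smallest-integer solution (first nonzero entry positive) gives (1, -4, -4).

(1, -4, -4)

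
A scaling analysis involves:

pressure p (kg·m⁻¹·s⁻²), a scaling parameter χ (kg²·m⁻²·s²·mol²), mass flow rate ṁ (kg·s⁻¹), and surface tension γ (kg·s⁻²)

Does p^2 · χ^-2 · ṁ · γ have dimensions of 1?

no

Sum the exponent of each base dimension across the product:
  M: 2·[p]_M − 2·[χ]_M + [ṁ]_M + [γ]_M = 2·(1) − 2·(2) + (1) + (1) = 0
  L: 2·[p]_L − 2·[χ]_L + [ṁ]_L + [γ]_L = 2·(-1) − 2·(-2) + (0) + (0) = 2
  T: 2·[p]_T − 2·[χ]_T + [ṁ]_T + [γ]_T = 2·(-2) − 2·(2) + (-1) + (-2) = -11
  N: 2·[p]_N − 2·[χ]_N + [ṁ]_N + [γ]_N = 2·(0) − 2·(2) + (0) + (0) = -4
Net dimensions [L² T⁻¹¹ N⁻⁴] ≠ [1] — not dimensionless.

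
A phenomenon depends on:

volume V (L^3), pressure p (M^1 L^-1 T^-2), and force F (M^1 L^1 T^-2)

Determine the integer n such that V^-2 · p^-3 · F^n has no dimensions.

3

Balance the M exponent: (1)·n from F, plus −2·(0) − 3·(1) = -3 from the rest, must sum to zero.
n − 3 = 0, so n = 3.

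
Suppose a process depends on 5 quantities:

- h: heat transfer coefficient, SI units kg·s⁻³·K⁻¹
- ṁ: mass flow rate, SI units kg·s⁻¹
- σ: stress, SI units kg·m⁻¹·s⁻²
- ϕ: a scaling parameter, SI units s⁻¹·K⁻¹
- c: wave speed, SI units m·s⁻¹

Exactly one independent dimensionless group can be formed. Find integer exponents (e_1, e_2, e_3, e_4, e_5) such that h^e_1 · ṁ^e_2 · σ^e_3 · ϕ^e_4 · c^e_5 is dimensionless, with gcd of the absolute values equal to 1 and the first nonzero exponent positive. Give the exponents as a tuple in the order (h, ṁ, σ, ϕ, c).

(2, -1, -1, -2, -1)

M: e_1·(1) + e_2·(1) + e_3·(1) + e_4·(0) + e_5·(0) = 0
L: e_1·(0) + e_2·(0) + e_3·(-1) + e_4·(0) + e_5·(1) = 0
T: e_1·(-3) + e_2·(-1) + e_3·(-2) + e_4·(-1) + e_5·(-1) = 0
Θ: e_1·(-1) + e_2·(0) + e_3·(0) + e_4·(-1) + e_5·(0) = 0
Solving this homogeneous linear system for the smallest-integer solution (first nonzero entry positive) gives (2, -1, -1, -2, -1).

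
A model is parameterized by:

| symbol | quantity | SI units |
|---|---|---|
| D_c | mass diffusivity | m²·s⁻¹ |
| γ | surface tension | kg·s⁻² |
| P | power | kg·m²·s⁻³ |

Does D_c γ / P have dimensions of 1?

yes

Sum the exponent of each base dimension across the product:
  M: [D_c]_M + [γ]_M − [P]_M = (0) + (1) − (1) = 0
  L: [D_c]_L + [γ]_L − [P]_L = (2) + (0) − (2) = 0
  T: [D_c]_T + [γ]_T − [P]_T = (-1) + (-2) − (-3) = 0
All base exponents vanish — dimensionless.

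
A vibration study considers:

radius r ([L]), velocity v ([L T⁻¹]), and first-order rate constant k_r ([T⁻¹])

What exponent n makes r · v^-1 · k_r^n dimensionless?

Balance the T exponent: (-1)·n from k_r, plus (0) − (-1) = 1 from the rest, must sum to zero.
−n + 1 = 0, so n = 1.

1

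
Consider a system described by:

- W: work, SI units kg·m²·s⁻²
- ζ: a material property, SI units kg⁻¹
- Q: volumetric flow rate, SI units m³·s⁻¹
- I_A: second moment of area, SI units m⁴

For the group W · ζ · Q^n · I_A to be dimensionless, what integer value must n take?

-2

Balance the L exponent: (3)·n from Q, plus (2) + (0) + (4) = 6 from the rest, must sum to zero.
3n + 6 = 0, so n = -2.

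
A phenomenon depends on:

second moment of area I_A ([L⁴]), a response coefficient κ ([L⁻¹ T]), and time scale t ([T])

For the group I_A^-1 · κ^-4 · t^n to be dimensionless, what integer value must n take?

Balance the T exponent: (1)·n from t, plus −(0) − 4·(1) = -4 from the rest, must sum to zero.
n − 4 = 0, so n = 4.

4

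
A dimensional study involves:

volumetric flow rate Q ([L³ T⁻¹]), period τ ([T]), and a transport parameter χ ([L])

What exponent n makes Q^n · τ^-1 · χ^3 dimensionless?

-1

Balance the L exponent: (3)·n from Q, plus −(0) + 3·(1) = 3 from the rest, must sum to zero.
3n + 3 = 0, so n = -1.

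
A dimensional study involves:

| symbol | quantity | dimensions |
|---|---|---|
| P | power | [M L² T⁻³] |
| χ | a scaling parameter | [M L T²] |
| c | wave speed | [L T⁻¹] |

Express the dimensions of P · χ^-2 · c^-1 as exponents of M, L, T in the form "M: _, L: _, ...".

M: -1, L: -1, T: -6

Collect each base-dimension exponent across the product:
  M: (1) − 2·(1) − (0) = -1
  L: (2) − 2·(1) − (1) = -1
  T: (-3) − 2·(2) − (-1) = -6
So the dimensions are [M⁻¹ L⁻¹ T⁻⁶].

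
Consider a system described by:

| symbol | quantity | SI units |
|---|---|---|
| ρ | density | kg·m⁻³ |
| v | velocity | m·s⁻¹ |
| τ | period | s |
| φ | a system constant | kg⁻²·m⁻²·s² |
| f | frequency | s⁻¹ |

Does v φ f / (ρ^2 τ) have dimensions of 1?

Sum the exponent of each base dimension across the product:
  M: −2·[ρ]_M + [v]_M − [τ]_M + [φ]_M + [f]_M = −2·(1) + (0) − (0) + (-2) + (0) = -4
  L: −2·[ρ]_L + [v]_L − [τ]_L + [φ]_L + [f]_L = −2·(-3) + (1) − (0) + (-2) + (0) = 5
  T: −2·[ρ]_T + [v]_T − [τ]_T + [φ]_T + [f]_T = −2·(0) + (-1) − (1) + (2) + (-1) = -1
Net dimensions [M⁻⁴ L⁵ T⁻¹] ≠ [1] — not dimensionless.

no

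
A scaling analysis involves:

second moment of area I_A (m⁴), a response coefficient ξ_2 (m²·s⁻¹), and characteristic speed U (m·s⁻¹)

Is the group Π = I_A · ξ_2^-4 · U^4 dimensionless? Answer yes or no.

Sum the exponent of each base dimension across the product:
  M: [I_A]_M − 4·[ξ_2]_M + 4·[U]_M = (0) − 4·(0) + 4·(0) = 0
  L: [I_A]_L − 4·[ξ_2]_L + 4·[U]_L = (4) − 4·(2) + 4·(1) = 0
  T: [I_A]_T − 4·[ξ_2]_T + 4·[U]_T = (0) − 4·(-1) + 4·(-1) = 0
All base exponents vanish — dimensionless.

yes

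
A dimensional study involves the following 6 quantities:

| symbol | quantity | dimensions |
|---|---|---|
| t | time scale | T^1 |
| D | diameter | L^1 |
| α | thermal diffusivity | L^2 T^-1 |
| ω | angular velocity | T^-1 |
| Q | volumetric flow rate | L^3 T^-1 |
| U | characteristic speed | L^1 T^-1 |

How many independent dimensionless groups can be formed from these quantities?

4

There are 6 variables and 2 base dimensions (L, T).
The dimension matrix has rank 2.
Independent dimensionless groups: 6 − 2 = 4.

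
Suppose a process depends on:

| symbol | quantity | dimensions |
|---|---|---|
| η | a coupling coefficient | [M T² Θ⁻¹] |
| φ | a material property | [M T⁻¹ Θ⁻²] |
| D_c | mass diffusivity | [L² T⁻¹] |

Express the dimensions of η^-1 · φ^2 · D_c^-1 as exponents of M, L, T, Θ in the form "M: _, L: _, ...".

M: 1, L: -2, T: -3, Θ: -3

Collect each base-dimension exponent across the product:
  M: −(1) + 2·(1) − (0) = 1
  L: −(0) + 2·(0) − (2) = -2
  T: −(2) + 2·(-1) − (-1) = -3
  Θ: −(-1) + 2·(-2) − (0) = -3
So the dimensions are [M L⁻² T⁻³ Θ⁻³].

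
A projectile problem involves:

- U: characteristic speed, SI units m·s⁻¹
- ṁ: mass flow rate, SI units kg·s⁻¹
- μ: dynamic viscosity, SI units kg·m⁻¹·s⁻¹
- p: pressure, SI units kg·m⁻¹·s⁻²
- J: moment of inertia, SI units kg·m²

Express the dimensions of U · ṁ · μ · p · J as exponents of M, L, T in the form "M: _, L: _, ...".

M: 4, L: 1, T: -5

Collect each base-dimension exponent across the product:
  M: (0) + (1) + (1) + (1) + (1) = 4
  L: (1) + (0) + (-1) + (-1) + (2) = 1
  T: (-1) + (-1) + (-1) + (-2) + (0) = -5
So the dimensions are [M⁴ L T⁻⁵].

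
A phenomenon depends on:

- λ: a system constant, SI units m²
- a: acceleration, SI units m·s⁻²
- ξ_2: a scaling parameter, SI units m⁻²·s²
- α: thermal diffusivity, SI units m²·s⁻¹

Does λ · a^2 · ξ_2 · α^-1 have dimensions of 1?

no

Sum the exponent of each base dimension across the product:
  L: [λ]_L + 2·[a]_L + [ξ_2]_L − [α]_L = (2) + 2·(1) + (-2) − (2) = 0
  T: [λ]_T + 2·[a]_T + [ξ_2]_T − [α]_T = (0) + 2·(-2) + (2) − (-1) = -1
Net dimensions [T⁻¹] ≠ [1] — not dimensionless.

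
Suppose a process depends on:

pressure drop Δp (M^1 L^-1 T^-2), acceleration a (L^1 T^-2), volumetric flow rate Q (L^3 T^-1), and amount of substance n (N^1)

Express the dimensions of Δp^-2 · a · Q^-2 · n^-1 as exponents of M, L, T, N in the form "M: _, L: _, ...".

M: -2, L: -3, T: 4, N: -1

Collect each base-dimension exponent across the product:
  M: −2·(1) + (0) − 2·(0) − (0) = -2
  L: −2·(-1) + (1) − 2·(3) − (0) = -3
  T: −2·(-2) + (-2) − 2·(-1) − (0) = 4
  N: −2·(0) + (0) − 2·(0) − (1) = -1
So the dimensions are [M⁻² L⁻³ T⁴ N⁻¹].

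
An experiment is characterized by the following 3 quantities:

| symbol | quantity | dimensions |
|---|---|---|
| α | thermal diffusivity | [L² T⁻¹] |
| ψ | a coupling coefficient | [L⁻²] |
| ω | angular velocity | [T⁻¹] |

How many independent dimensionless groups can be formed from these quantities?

1

There are 3 variables and 2 base dimensions (L, T).
The dimension matrix has rank 2.
Independent dimensionless groups: 3 − 2 = 1.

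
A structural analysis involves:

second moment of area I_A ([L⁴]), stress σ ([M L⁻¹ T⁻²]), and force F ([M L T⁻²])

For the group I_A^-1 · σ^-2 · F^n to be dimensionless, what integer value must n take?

Balance the M exponent: (1)·n from F, plus −(0) − 2·(1) = -2 from the rest, must sum to zero.
n − 2 = 0, so n = 2.

2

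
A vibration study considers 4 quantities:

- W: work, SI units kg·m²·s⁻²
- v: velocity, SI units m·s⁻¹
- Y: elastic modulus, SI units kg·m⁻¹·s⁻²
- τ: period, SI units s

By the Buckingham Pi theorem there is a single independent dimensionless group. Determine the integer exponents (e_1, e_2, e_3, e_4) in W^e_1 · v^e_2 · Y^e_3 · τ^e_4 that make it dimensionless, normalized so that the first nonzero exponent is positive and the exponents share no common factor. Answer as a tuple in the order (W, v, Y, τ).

M: e_1·(1) + e_2·(0) + e_3·(1) + e_4·(0) = 0
L: e_1·(2) + e_2·(1) + e_3·(-1) + e_4·(0) = 0
T: e_1·(-2) + e_2·(-1) + e_3·(-2) + e_4·(1) = 0
Solving this homogeneous linear system for the smallest-integer solution (first nonzero entry positive) gives (1, -3, -1, -3).

(1, -3, -1, -3)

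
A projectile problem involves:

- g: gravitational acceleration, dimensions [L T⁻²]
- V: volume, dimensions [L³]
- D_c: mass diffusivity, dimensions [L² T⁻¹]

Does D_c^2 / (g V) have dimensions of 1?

yes

Sum the exponent of each base dimension across the product:
  L: −[g]_L − [V]_L + 2·[D_c]_L = −(1) − (3) + 2·(2) = 0
  T: −[g]_T − [V]_T + 2·[D_c]_T = −(-2) − (0) + 2·(-1) = 0
All base exponents vanish — dimensionless.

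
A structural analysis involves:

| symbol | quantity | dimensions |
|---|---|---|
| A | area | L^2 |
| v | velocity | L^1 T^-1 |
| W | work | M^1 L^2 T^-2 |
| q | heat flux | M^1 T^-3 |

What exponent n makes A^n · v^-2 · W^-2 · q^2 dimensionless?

3

Balance the L exponent: (2)·n from A, plus −2·(1) − 2·(2) + 2·(0) = -6 from the rest, must sum to zero.
2n − 6 = 0, so n = 3.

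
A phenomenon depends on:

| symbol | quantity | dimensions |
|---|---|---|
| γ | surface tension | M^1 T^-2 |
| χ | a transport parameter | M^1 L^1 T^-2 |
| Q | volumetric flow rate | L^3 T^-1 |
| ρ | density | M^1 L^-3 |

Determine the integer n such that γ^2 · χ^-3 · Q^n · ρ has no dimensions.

Balance the L exponent: (3)·n from Q, plus 2·(0) − 3·(1) + (-3) = -6 from the rest, must sum to zero.
3n − 6 = 0, so n = 2.

2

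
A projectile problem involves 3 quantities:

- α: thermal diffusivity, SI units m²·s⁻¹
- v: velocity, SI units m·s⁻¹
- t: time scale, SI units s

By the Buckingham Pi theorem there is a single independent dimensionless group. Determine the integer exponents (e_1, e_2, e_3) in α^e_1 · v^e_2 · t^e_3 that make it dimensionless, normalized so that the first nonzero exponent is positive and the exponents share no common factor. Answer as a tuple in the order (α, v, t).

(1, -2, -1)

L: e_1·(2) + e_2·(1) + e_3·(0) = 0
T: e_1·(-1) + e_2·(-1) + e_3·(1) = 0
Solving this homogeneous linear system for the smallest-integer solution (first nonzero entry positive) gives (1, -2, -1).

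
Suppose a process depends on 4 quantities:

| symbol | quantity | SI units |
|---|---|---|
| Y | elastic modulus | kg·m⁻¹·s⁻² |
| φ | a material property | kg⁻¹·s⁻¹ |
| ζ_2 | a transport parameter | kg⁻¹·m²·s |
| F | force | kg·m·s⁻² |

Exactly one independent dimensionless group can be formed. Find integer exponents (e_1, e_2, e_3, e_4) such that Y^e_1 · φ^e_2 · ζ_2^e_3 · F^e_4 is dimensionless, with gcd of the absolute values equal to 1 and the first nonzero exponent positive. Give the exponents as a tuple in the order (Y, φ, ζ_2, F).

M: e_1·(1) + e_2·(-1) + e_3·(-1) + e_4·(1) = 0
L: e_1·(-1) + e_2·(0) + e_3·(2) + e_4·(1) = 0
T: e_1·(-2) + e_2·(-1) + e_3·(1) + e_4·(-2) = 0
Solving this homogeneous linear system for the smallest-integer solution (first nonzero entry positive) gives (4, -1, 3, -2).

(4, -1, 3, -2)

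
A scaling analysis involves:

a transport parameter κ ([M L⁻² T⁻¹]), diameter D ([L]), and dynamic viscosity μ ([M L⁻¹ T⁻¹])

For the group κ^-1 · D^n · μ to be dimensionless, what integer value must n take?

Balance the L exponent: (1)·n from D, plus −(-2) + (-1) = 1 from the rest, must sum to zero.
n + 1 = 0, so n = -1.

-1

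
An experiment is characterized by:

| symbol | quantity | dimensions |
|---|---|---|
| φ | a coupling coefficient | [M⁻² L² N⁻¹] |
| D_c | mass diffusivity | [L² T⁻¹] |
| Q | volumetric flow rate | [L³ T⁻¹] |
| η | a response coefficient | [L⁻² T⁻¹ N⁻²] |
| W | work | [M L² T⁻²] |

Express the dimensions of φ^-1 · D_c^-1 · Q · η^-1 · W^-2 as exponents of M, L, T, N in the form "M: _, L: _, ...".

Collect each base-dimension exponent across the product:
  M: −(-2) − (0) + (0) − (0) − 2·(1) = 0
  L: −(2) − (2) + (3) − (-2) − 2·(2) = -3
  T: −(0) − (-1) + (-1) − (-1) − 2·(-2) = 5
  N: −(-1) − (0) + (0) − (-2) − 2·(0) = 3
So the dimensions are [L⁻³ T⁵ N³].

M: 0, L: -3, T: 5, N: 3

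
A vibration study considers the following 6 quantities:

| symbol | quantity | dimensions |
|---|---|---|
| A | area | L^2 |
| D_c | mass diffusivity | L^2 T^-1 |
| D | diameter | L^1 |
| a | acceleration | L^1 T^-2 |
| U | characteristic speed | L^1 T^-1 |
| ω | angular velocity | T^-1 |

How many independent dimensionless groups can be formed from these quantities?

There are 6 variables and 2 base dimensions (L, T).
The dimension matrix has rank 2.
Independent dimensionless groups: 6 − 2 = 4.

4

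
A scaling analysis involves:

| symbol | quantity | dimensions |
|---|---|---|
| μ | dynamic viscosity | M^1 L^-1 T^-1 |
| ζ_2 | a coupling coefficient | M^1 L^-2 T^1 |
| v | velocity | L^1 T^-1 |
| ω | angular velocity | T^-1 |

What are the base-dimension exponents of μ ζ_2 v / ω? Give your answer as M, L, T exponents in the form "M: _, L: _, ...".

Collect each base-dimension exponent across the product:
  M: (1) + (1) + (0) − (0) = 2
  L: (-1) + (-2) + (1) − (0) = -2
  T: (-1) + (1) + (-1) − (-1) = 0
So the dimensions are [M² L⁻²].

M: 2, L: -2, T: 0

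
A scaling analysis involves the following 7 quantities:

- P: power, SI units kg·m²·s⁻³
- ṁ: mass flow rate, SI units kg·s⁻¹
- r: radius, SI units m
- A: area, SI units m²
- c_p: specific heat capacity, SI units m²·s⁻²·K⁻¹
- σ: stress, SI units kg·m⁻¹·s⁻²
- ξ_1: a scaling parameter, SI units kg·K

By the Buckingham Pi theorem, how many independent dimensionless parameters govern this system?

3

There are 7 variables and 4 base dimensions (M, L, T, Θ).
The dimension matrix has rank 4.
Independent dimensionless groups: 7 − 4 = 3.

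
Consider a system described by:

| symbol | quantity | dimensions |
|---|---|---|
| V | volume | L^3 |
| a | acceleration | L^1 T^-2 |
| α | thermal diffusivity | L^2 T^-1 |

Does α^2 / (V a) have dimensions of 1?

yes

Sum the exponent of each base dimension across the product:
  M: −[V]_M − [a]_M + 2·[α]_M = −(0) − (0) + 2·(0) = 0
  L: −[V]_L − [a]_L + 2·[α]_L = −(3) − (1) + 2·(2) = 0
  T: −[V]_T − [a]_T + 2·[α]_T = −(0) − (-2) + 2·(-1) = 0
All base exponents vanish — dimensionless.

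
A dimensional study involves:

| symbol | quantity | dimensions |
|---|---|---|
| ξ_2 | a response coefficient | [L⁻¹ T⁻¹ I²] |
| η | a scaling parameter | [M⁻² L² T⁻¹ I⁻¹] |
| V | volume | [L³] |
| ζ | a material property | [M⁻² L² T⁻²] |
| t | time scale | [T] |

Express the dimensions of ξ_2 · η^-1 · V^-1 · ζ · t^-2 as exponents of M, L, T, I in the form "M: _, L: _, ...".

Collect each base-dimension exponent across the product:
  M: (0) − (-2) − (0) + (-2) − 2·(0) = 0
  L: (-1) − (2) − (3) + (2) − 2·(0) = -4
  T: (-1) − (-1) − (0) + (-2) − 2·(1) = -4
  I: (2) − (-1) − (0) + (0) − 2·(0) = 3
So the dimensions are [L⁻⁴ T⁻⁴ I³].

M: 0, L: -4, T: -4, I: 3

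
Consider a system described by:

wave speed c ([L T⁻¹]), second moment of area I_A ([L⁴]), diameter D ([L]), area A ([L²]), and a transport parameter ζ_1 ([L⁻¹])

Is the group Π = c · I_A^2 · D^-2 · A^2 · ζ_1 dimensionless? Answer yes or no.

no

Sum the exponent of each base dimension across the product:
  L: [c]_L + 2·[I_A]_L − 2·[D]_L + 2·[A]_L + [ζ_1]_L = (1) + 2·(4) − 2·(1) + 2·(2) + (-1) = 10
  T: [c]_T + 2·[I_A]_T − 2·[D]_T + 2·[A]_T + [ζ_1]_T = (-1) + 2·(0) − 2·(0) + 2·(0) + (0) = -1
Net dimensions [L¹⁰ T⁻¹] ≠ [1] — not dimensionless.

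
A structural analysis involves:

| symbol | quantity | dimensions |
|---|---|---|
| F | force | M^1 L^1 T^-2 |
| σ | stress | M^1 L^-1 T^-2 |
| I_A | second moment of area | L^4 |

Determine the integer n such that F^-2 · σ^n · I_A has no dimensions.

Balance the M exponent: (1)·n from σ, plus −2·(1) + (0) = -2 from the rest, must sum to zero.
n − 2 = 0, so n = 2.

2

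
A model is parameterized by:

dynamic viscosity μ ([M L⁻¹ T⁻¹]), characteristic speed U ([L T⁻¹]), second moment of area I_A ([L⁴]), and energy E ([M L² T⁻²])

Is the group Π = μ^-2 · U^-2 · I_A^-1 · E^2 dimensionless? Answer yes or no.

Sum the exponent of each base dimension across the product:
  M: −2·[μ]_M − 2·[U]_M − [I_A]_M + 2·[E]_M = −2·(1) − 2·(0) − (0) + 2·(1) = 0
  L: −2·[μ]_L − 2·[U]_L − [I_A]_L + 2·[E]_L = −2·(-1) − 2·(1) − (4) + 2·(2) = 0
  T: −2·[μ]_T − 2·[U]_T − [I_A]_T + 2·[E]_T = −2·(-1) − 2·(-1) − (0) + 2·(-2) = 0
  Θ: −2·[μ]_Θ − 2·[U]_Θ − [I_A]_Θ + 2·[E]_Θ = −2·(0) − 2·(0) − (0) + 2·(0) = 0
All base exponents vanish — dimensionless.

yes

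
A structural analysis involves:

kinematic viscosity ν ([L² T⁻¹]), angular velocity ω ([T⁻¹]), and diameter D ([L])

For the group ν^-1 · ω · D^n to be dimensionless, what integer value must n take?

Balance the L exponent: (1)·n from D, plus −(2) + (0) = -2 from the rest, must sum to zero.
n − 2 = 0, so n = 2.

2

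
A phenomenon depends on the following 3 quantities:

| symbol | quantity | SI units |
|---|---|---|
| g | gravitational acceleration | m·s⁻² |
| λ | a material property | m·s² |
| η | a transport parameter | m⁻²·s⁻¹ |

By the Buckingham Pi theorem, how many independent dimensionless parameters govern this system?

1

There are 3 variables and 2 base dimensions (L, T).
The dimension matrix has rank 2.
Independent dimensionless groups: 3 − 2 = 1.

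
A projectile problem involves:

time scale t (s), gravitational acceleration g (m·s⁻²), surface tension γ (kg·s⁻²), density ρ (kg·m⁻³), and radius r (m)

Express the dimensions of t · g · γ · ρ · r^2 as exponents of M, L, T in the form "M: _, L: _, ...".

M: 2, L: 0, T: -3

Collect each base-dimension exponent across the product:
  M: (0) + (0) + (1) + (1) + 2·(0) = 2
  L: (0) + (1) + (0) + (-3) + 2·(1) = 0
  T: (1) + (-2) + (-2) + (0) + 2·(0) = -3
So the dimensions are [M² T⁻³].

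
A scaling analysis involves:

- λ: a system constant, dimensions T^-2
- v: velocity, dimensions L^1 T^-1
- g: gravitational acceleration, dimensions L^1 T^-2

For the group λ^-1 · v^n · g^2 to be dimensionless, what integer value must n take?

Balance the L exponent: (1)·n from v, plus −(0) + 2·(1) = 2 from the rest, must sum to zero.
n + 2 = 0, so n = -2.

-2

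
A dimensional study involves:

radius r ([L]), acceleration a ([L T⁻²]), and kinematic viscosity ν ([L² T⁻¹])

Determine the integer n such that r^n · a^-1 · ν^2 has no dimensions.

Balance the L exponent: (1)·n from r, plus −(1) + 2·(2) = 3 from the rest, must sum to zero.
n + 3 = 0, so n = -3.

-3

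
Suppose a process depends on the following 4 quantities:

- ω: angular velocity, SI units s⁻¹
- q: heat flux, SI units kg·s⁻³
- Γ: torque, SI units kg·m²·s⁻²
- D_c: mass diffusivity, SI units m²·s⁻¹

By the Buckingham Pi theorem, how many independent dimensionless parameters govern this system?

1

There are 4 variables and 3 base dimensions (M, L, T).
The dimension matrix has rank 3.
Independent dimensionless groups: 4 − 3 = 1.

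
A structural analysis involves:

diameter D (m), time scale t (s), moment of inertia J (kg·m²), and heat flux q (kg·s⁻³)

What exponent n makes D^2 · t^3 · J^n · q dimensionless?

-1

Balance the M exponent: (1)·n from J, plus 2·(0) + 3·(0) + (1) = 1 from the rest, must sum to zero.
n + 1 = 0, so n = -1.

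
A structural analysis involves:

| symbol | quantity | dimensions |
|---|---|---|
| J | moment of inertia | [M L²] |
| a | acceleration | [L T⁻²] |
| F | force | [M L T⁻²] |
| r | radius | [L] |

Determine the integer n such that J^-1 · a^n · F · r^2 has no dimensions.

Balance the L exponent: (1)·n from a, plus −(2) + (1) + 2·(1) = 1 from the rest, must sum to zero.
n + 1 = 0, so n = -1.

-1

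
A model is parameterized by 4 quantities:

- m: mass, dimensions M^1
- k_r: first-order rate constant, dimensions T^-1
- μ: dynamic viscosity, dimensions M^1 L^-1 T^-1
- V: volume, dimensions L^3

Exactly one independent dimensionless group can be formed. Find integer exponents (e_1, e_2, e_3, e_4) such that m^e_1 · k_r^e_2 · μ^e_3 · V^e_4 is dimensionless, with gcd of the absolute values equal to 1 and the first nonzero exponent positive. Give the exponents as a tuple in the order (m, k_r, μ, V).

M: e_1·(1) + e_2·(0) + e_3·(1) + e_4·(0) = 0
L: e_1·(0) + e_2·(0) + e_3·(-1) + e_4·(3) = 0
T: e_1·(0) + e_2·(-1) + e_3·(-1) + e_4·(0) = 0
Solving this homogeneous linear system for the smallest-integer solution (first nonzero entry positive) gives (3, 3, -3, -1).

(3, 3, -3, -1)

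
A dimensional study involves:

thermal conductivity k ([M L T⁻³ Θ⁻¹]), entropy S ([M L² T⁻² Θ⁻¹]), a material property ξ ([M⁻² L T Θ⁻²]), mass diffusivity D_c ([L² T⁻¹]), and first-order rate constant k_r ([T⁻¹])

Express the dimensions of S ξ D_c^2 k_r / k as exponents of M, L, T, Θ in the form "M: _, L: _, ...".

Collect each base-dimension exponent across the product:
  M: −(1) + (1) + (-2) + 2·(0) + (0) = -2
  L: −(1) + (2) + (1) + 2·(2) + (0) = 6
  T: −(-3) + (-2) + (1) + 2·(-1) + (-1) = -1
  Θ: −(-1) + (-1) + (-2) + 2·(0) + (0) = -2
So the dimensions are [M⁻² L⁶ T⁻¹ Θ⁻²].

M: -2, L: 6, T: -1, Θ: -2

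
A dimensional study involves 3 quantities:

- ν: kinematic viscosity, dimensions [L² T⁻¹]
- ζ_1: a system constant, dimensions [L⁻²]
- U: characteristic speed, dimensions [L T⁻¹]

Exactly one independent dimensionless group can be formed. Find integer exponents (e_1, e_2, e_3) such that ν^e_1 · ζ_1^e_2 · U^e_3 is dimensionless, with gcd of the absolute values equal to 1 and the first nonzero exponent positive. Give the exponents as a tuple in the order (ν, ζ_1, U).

L: e_1·(2) + e_2·(-2) + e_3·(1) = 0
T: e_1·(-1) + e_2·(0) + e_3·(-1) = 0
Solving this homogeneous linear system for the smallest-integer solution (first nonzero entry positive) gives (2, 1, -2).

(2, 1, -2)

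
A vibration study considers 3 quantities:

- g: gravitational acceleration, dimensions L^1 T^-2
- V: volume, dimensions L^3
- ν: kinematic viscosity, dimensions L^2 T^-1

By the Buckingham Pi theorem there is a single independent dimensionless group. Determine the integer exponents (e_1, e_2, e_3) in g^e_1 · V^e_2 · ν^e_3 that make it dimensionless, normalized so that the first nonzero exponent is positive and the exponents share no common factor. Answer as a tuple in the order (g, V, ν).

L: e_1·(1) + e_2·(3) + e_3·(2) = 0
T: e_1·(-2) + e_2·(0) + e_3·(-1) = 0
Solving this homogeneous linear system for the smallest-integer solution (first nonzero entry positive) gives (1, 1, -2).

(1, 1, -2)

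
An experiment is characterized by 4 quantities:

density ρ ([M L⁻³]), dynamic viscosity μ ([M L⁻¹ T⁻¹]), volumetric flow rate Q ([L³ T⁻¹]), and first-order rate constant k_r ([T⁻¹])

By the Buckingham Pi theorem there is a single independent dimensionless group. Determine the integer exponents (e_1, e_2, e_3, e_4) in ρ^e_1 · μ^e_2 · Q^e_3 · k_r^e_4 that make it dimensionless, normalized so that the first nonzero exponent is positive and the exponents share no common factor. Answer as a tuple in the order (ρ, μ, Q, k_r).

M: e_1·(1) + e_2·(1) + e_3·(0) + e_4·(0) = 0
L: e_1·(-3) + e_2·(-1) + e_3·(3) + e_4·(0) = 0
T: e_1·(0) + e_2·(-1) + e_3·(-1) + e_4·(-1) = 0
Solving this homogeneous linear system for the smallest-integer solution (first nonzero entry positive) gives (3, -3, 2, 1).

(3, -3, 2, 1)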